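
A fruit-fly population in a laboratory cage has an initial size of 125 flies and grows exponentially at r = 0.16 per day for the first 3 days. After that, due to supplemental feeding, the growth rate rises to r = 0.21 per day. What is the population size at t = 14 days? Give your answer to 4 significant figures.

2035 flies

Phase 1: N(3) = 125·e^(0.16×3) = 125·e^0.48 = 202.009.
Phase 2 runs for 14 − 3 = 11 days at r = 0.21.
N(14) = 202.009·e^(0.21×11) = 202.009·e^2.31 = 2035.13.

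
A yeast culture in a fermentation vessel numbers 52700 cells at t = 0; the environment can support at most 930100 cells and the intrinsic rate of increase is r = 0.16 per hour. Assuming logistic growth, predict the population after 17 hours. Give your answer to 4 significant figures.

A = (K − N₀)/N₀ = (930100 − 52700)/52700 = 16.649.
N(t) = K/(1 + A·e^(−rt)) = 930100/(1 + 16.649×e^(−0.16×17)).
e^(−2.72) = 0.065875; denominator = 1 + 16.649×0.065875 = 2.0967.
N = 930100/2.0967 = 443592.

443600 cells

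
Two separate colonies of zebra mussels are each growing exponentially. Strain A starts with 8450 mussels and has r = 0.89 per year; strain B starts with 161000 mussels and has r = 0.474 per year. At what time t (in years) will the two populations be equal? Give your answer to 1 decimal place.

Set 8450·e^(0.89t) = 161000·e^(0.474t).
e^((0.89 − 0.474)t) = 161000/8450 → e^(0.416·t) = 19.053.
0.416·t = ln(19.053) = 2.9472, so t = 2.9472/0.416 = 7.0847.

7.1 years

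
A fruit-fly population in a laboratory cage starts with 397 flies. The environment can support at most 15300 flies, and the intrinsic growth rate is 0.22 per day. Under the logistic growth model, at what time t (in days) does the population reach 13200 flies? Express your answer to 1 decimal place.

A = (K − N₀)/N₀ = (15300 − 397)/397 = 37.539.
Solve 15300/(1 + 37.539·e^(−0.22t)) = 13200: 1 + 37.539·e^(−0.22t) = 1.1591, so e^(−0.22t) = 0.00423801.
−0.22·t = ln(0.00423801) = -5.4637, so t = 5.4637/0.22 = 24.835.

24.8 days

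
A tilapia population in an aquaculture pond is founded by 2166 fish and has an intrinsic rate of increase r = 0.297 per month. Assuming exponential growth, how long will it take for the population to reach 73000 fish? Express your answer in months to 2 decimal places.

11.84 months

Set N₀·e^(rt) = 73000: e^(0.297·t) = 73000/2166 = 33.703.
0.297·t = ln(33.703) = 3.5176, so t = 3.5176/0.297 = 11.844.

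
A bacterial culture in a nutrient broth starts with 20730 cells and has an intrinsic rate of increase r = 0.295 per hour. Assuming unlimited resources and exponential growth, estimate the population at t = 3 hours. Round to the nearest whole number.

50228 cells

N(t) = N₀·e^(rt) = 20730 × e^(0.295×3) = 20730 × e^0.885.
e^0.885 ≈ 2.423, so N ≈ 20730 × 2.423 = 50228.5.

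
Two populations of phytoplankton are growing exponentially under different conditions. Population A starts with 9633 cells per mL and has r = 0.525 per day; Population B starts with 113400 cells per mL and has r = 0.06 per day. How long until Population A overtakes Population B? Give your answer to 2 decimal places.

5.30 days

Set 9633·e^(0.525t) = 113400·e^(0.06t).
e^((0.525 − 0.06)t) = 113400/9633 → e^(0.465·t) = 11.772.
0.465·t = ln(11.772) = 2.4657, so t = 2.4657/0.465 = 5.3026.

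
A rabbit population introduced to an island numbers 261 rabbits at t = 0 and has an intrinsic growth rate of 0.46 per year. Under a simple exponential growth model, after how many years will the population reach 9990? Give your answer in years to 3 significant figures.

7.92 years

Set N₀·e^(rt) = 9990: e^(0.46·t) = 9990/261 = 38.276.
0.46·t = ln(38.276) = 3.6448, so t = 3.6448/0.46 = 7.9235.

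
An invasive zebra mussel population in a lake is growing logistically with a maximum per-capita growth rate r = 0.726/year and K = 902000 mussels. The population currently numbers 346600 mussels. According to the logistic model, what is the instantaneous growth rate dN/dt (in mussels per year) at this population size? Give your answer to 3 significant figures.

dN/dt = rN(1 − N/K) = 0.726 × 346600 × (1 − 346600/902000).
1 − 346600/902000 = 0.61574; dN/dt = 0.726 × 346600 × 0.61574 = 1.5494×10^5.

155000 mussels per year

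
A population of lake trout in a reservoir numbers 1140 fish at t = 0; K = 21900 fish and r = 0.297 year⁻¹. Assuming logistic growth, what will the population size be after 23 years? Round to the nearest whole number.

A = (K − N₀)/N₀ = (21900 − 1140)/1140 = 18.211.
N(t) = K/(1 + A·e^(−rt)) = 21900/(1 + 18.211×e^(−0.297×23)).
e^(−6.831) = 0.0010798; denominator = 1 + 18.211×0.0010798 = 1.0197.
N = 21900/1.0197 = 21477.7.

21478 fish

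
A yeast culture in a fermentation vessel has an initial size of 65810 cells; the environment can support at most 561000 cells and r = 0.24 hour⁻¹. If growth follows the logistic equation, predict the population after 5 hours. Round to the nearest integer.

171751 cells

A = (K − N₀)/N₀ = (561000 − 65810)/65810 = 7.5245.
N(t) = K/(1 + A·e^(−rt)) = 561000/(1 + 7.5245×e^(−0.24×5)).
e^(−1.2) = 0.30119; denominator = 1 + 7.5245×0.30119 = 3.2663.
N = 561000/3.2663 = 171751.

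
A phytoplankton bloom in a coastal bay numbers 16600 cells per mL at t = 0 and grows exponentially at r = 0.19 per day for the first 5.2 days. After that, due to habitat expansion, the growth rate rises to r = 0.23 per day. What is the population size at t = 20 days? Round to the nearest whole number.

Phase 1: N(5.2) = 16600·e^(0.19×5.2) = 16600·e^0.988 = 44585.2.
Phase 2 runs for 20 − 5.2 = 14.8 days at r = 0.23.
N(20) = 44585.2·e^(0.23×14.8) = 44585.2·e^3.404 = 1.341311×10^6.

1341311 cells per mL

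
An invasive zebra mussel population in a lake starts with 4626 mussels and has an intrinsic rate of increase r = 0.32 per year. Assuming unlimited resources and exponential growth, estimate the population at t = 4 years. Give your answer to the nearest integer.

16638 mussels

N(t) = N₀·e^(rt) = 4626 × e^(0.32×4) = 4626 × e^1.28.
e^1.28 ≈ 3.5966, so N ≈ 4626 × 3.5966 = 16638.1.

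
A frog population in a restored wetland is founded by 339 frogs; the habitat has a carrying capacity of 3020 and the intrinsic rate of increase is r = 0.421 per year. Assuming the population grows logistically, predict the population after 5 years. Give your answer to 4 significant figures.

1538 frogs

A = (K − N₀)/N₀ = (3020 − 339)/339 = 7.9086.
N(t) = K/(1 + A·e^(−rt)) = 3020/(1 + 7.9086×e^(−0.421×5)).
e^(−2.105) = 0.12185; denominator = 1 + 7.9086×0.12185 = 1.9636.
N = 3020/1.9636 = 1537.97.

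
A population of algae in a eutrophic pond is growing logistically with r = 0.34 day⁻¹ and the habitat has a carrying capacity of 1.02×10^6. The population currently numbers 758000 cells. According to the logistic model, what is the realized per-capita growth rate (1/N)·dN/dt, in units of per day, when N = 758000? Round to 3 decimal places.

(1/N)·dN/dt = r(1 − N/K) = 0.34 × (1 − 758000/1.02×10^6).
= 0.34 × 0.25686 = 0.087333.

0.087 per day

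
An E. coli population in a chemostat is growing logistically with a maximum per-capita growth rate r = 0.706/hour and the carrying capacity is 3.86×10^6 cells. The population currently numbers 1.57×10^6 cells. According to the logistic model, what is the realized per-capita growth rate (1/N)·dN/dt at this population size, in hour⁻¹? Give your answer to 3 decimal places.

(1/N)·dN/dt = r(1 − N/K) = 0.706 × (1 − 1.57×10^6/3.86×10^6).
= 0.706 × 0.59326 = 0.41884.

0.419 per hour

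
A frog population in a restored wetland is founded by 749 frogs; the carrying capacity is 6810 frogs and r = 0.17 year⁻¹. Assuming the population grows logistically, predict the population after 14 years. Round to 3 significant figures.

A = (K − N₀)/N₀ = (6810 − 749)/749 = 8.0921.
N(t) = K/(1 + A·e^(−rt)) = 6810/(1 + 8.0921×e^(−0.17×14)).
e^(−2.38) = 0.092551; denominator = 1 + 8.0921×0.092551 = 1.7489.
N = 6810/1.7489 = 3893.81.

3890 frogs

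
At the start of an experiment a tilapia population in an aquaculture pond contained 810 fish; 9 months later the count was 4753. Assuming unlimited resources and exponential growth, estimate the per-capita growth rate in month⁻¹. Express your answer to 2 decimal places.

From N(t) = N₀·e^(rt): e^(r·9) = 4753/810 = 5.8679.
r·9 = ln(5.8679) = 1.7695, so r = 1.7695/9 = 0.19661.

0.20 per month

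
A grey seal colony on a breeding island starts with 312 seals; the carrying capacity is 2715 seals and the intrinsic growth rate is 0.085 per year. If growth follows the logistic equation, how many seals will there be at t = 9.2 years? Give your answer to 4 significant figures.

600.2 seals

A = (K − N₀)/N₀ = (2715 − 312)/312 = 7.7019.
N(t) = K/(1 + A·e^(−rt)) = 2715/(1 + 7.7019×e^(−0.085×9.2)).
e^(−0.782) = 0.45749; denominator = 1 + 7.7019×0.45749 = 4.5236.
N = 2715/4.5236 = 600.192.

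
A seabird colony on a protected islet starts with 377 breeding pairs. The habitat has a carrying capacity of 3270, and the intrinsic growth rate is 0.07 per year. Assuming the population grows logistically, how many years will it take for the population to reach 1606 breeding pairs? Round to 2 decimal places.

28.60 years

A = (K − N₀)/N₀ = (3270 − 377)/377 = 7.6737.
Solve 3270/(1 + 7.6737·e^(−0.07t)) = 1606: 1 + 7.6737·e^(−0.07t) = 2.0361, so e^(−0.07t) = 0.135021.
−0.07·t = ln(0.135021) = -2.0023, so t = 2.0023/0.07 = 28.605.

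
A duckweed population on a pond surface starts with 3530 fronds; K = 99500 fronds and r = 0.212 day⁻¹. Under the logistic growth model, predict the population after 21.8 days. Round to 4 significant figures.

A = (K − N₀)/N₀ = (99500 − 3530)/3530 = 27.187.
N(t) = K/(1 + A·e^(−rt)) = 99500/(1 + 27.187×e^(−0.212×21.8)).
e^(−4.622) = 0.009837; denominator = 1 + 27.187×0.009837 = 1.2674.
N = 99500/1.2674 = 78504.7.

78500 fronds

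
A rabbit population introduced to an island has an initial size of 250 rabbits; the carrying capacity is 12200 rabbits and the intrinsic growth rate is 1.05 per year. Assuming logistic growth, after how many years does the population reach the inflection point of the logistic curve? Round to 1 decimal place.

Logistic growth is fastest at N = K/2 = 6100.
A = (K − N₀)/N₀ = 47.8. Set K/(1 + A·e^(−rt)) = K/2 → A·e^(−rt) = 1.
e^(−1.05t) = 1/47.8 = 0.0209205, so t = ln(47.8)/1.05 = 3.867/1.05 = 3.6829.

3.7 years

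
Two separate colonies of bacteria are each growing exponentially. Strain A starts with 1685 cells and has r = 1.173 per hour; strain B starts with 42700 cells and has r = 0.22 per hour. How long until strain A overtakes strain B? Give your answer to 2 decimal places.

Set 1685·e^(1.173t) = 42700·e^(0.22t).
e^((1.173 − 0.22)t) = 42700/1685 → e^(0.953·t) = 25.341.
0.953·t = ln(25.341) = 3.2324, so t = 3.2324/0.953 = 3.3919.

3.39 hours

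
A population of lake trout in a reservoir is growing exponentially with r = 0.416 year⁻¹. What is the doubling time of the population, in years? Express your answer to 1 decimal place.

1.7 years

Doubling time t_d = ln(2)/r = 0.6931/0.416 = 1.6662.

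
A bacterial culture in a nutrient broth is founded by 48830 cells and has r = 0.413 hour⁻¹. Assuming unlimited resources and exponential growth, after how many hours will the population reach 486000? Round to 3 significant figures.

5.56 hours

Set N₀·e^(rt) = 486000: e^(0.413·t) = 486000/48830 = 9.9529.
0.413·t = ln(9.9529) = 2.2979, so t = 2.2979/0.413 = 5.5638.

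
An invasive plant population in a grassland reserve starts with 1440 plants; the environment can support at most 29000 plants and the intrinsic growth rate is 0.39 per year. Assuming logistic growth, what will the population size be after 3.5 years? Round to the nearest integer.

A = (K − N₀)/N₀ = (29000 − 1440)/1440 = 19.139.
N(t) = K/(1 + A·e^(−rt)) = 29000/(1 + 19.139×e^(−0.39×3.5)).
e^(−1.365) = 0.25538; denominator = 1 + 19.139×0.25538 = 5.8877.
N = 29000/5.8877 = 4925.52.

4926 plants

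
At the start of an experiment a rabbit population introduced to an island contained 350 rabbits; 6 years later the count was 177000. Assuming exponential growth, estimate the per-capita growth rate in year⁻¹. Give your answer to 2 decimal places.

1.04 per year

From N(t) = N₀·e^(rt): e^(r·6) = 177000/350 = 505.71.
r·6 = ln(505.71) = 6.226, so r = 6.226/6 = 1.0377.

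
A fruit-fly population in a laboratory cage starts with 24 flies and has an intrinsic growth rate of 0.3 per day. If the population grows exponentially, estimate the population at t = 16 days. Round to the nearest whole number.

2916 flies

N(t) = N₀·e^(rt) = 24 × e^(0.3×16) = 24 × e^4.8.
e^4.8 ≈ 121.51, so N ≈ 24 × 121.51 = 2916.25.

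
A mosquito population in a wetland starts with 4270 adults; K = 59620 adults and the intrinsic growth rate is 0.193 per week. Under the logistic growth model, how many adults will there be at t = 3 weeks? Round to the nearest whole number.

A = (K − N₀)/N₀ = (59620 − 4270)/4270 = 12.963.
N(t) = K/(1 + A·e^(−rt)) = 59620/(1 + 12.963×e^(−0.193×3)).
e^(−0.579) = 0.56046; denominator = 1 + 12.963×0.56046 = 8.265.
N = 59620/8.265 = 7213.59.

7214 adults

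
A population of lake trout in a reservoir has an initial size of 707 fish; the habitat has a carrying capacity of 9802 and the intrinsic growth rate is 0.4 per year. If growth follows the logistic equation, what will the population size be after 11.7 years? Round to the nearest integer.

A = (K − N₀)/N₀ = (9802 − 707)/707 = 12.864.
N(t) = K/(1 + A·e^(−rt)) = 9802/(1 + 12.864×e^(−0.4×11.7)).
e^(−4.68) = 0.009279; denominator = 1 + 12.864×0.009279 = 1.1194.
N = 9802/1.1194 = 8756.73.

8757 fish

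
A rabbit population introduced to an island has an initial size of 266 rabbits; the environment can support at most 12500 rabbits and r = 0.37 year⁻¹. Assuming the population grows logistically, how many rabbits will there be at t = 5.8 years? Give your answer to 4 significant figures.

1960 rabbits

A = (K − N₀)/N₀ = (12500 − 266)/266 = 45.992.
N(t) = K/(1 + A·e^(−rt)) = 12500/(1 + 45.992×e^(−0.37×5.8)).
e^(−2.146) = 0.11695; denominator = 1 + 45.992×0.11695 = 6.3789.
N = 12500/6.3789 = 1959.6.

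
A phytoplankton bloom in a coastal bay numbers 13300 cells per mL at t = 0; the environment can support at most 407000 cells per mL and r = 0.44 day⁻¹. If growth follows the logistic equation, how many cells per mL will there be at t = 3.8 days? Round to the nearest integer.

A = (K − N₀)/N₀ = (407000 − 13300)/13300 = 29.602.
N(t) = K/(1 + A·e^(−rt)) = 407000/(1 + 29.602×e^(−0.44×3.8)).
e^(−1.672) = 0.18787; denominator = 1 + 29.602×0.18787 = 6.5613.
N = 407000/6.5613 = 62030.7.

62031 cells per mL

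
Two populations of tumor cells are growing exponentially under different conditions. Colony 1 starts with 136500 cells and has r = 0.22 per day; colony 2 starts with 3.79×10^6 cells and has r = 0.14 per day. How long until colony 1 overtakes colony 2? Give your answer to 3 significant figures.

41.5 days

Set 136500·e^(0.22t) = 3.79×10^6·e^(0.14t).
e^((0.22 − 0.14)t) = 3.79×10^6/136500 → e^(0.08·t) = 27.766.
0.08·t = ln(27.766) = 3.3238, so t = 3.3238/0.08 = 41.547.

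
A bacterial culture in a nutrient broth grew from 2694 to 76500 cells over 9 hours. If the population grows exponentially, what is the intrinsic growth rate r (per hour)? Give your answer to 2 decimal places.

From N(t) = N₀·e^(rt): e^(r·9) = 76500/2694 = 28.396.
r·9 = ln(28.396) = 3.3463, so r = 3.3463/9 = 0.37181.

0.37 per hour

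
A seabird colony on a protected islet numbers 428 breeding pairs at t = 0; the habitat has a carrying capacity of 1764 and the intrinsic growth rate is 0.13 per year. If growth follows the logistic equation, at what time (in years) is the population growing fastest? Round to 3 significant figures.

8.76 years

Logistic growth is fastest at N = K/2 = 882.
A = (K − N₀)/N₀ = 3.1215. Set K/(1 + A·e^(−rt)) = K/2 → A·e^(−rt) = 1.
e^(−0.13t) = 1/3.1215 = 0.320359, so t = ln(3.1215)/0.13 = 1.1383/0.13 = 8.7562.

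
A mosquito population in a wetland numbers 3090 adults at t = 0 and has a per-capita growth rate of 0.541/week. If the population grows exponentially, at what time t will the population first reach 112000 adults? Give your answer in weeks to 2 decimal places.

Set N₀·e^(rt) = 112000: e^(0.541·t) = 112000/3090 = 36.246.
0.541·t = ln(36.246) = 3.5903, so t = 3.5903/0.541 = 6.6365.

6.64 weeks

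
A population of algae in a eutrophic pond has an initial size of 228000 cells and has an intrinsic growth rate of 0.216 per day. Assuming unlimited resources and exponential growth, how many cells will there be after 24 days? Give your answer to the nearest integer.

40674052 cells

N(t) = N₀·e^(rt) = 228000 × e^(0.216×24) = 228000 × e^5.184.
e^5.184 ≈ 178.39, so N ≈ 228000 × 178.39 = 4.067405×10^7.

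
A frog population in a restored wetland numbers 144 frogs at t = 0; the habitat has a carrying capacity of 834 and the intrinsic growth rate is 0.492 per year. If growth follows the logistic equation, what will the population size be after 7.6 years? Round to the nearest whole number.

A = (K − N₀)/N₀ = (834 − 144)/144 = 4.7917.
N(t) = K/(1 + A·e^(−rt)) = 834/(1 + 4.7917×e^(−0.492×7.6)).
e^(−3.739) = 0.023773; denominator = 1 + 4.7917×0.023773 = 1.1139.
N = 834/1.1139 = 748.712.

749 frogs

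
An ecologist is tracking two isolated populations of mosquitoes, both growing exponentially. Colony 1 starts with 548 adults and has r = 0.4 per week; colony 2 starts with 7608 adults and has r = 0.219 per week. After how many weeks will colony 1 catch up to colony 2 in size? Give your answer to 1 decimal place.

14.5 weeks

Set 548·e^(0.4t) = 7608·e^(0.219t).
e^((0.4 − 0.219)t) = 7608/548 → e^(0.181·t) = 13.883.
0.181·t = ln(13.883) = 2.6307, so t = 2.6307/0.181 = 14.534.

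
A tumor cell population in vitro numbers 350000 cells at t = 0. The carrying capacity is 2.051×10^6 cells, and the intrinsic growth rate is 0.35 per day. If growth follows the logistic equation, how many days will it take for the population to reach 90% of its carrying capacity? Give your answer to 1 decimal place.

A = (K − N₀)/N₀ = (2.051×10^6 − 350000)/350000 = 4.86.
Solve 2.051×10^6/(1 + 4.86·e^(−0.35t)) = 1.8459×10^6: 1 + 4.86·e^(−0.35t) = 1.1111, so e^(−0.35t) = 0.0228624.
−0.35·t = ln(0.0228624) = -3.7783, so t = 3.7783/0.35 = 10.795.

10.8 days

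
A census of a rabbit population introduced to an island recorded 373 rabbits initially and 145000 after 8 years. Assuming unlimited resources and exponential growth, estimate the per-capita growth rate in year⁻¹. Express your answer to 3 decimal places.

0.745 per year

From N(t) = N₀·e^(rt): e^(r·8) = 145000/373 = 388.74.
r·8 = ln(388.74) = 5.9629, so r = 5.9629/8 = 0.74536.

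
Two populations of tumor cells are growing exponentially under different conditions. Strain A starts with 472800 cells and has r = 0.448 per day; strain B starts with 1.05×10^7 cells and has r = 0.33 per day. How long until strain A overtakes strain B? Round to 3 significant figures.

26.3 days

Set 472800·e^(0.448t) = 1.05×10^7·e^(0.33t).
e^((0.448 − 0.33)t) = 1.05×10^7/472800 → e^(0.118·t) = 22.208.
0.118·t = ln(22.208) = 3.1005, so t = 3.1005/0.118 = 26.275.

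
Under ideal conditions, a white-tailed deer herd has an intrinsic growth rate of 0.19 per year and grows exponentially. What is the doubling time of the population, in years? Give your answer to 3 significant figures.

3.65 years

Doubling time t_d = ln(2)/r = 0.6931/0.19 = 3.6481.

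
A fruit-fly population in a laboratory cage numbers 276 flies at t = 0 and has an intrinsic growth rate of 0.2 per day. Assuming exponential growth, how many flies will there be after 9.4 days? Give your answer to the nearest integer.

1809 flies

N(t) = N₀·e^(rt) = 276 × e^(0.2×9.4) = 276 × e^1.88.
e^1.88 ≈ 6.5535, so N ≈ 276 × 6.5535 = 1808.77.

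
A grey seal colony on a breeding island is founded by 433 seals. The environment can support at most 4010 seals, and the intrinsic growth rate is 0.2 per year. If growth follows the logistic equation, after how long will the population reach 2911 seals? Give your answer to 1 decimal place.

15.4 years

A = (K − N₀)/N₀ = (4010 − 433)/433 = 8.261.
Solve 4010/(1 + 8.261·e^(−0.2t)) = 2911: 1 + 8.261·e^(−0.2t) = 1.3775, so e^(−0.2t) = 0.0457009.
−0.2·t = ln(0.0457009) = -3.0856, so t = 3.0856/0.2 = 15.428.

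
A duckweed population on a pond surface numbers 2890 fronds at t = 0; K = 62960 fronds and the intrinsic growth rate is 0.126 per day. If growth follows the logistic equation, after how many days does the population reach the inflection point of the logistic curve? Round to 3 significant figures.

Logistic growth is fastest at N = K/2 = 31480.
A = (K − N₀)/N₀ = 20.785. Set K/(1 + A·e^(−rt)) = K/2 → A·e^(−rt) = 1.
e^(−0.126t) = 1/20.785 = 0.0481105, so t = ln(20.785)/0.126 = 3.0343/0.126 = 24.081.

24.1 days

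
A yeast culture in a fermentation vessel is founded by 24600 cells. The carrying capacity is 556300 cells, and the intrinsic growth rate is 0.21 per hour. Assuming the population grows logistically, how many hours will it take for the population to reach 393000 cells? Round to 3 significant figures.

A = (K − N₀)/N₀ = (556300 − 24600)/24600 = 21.614.
Solve 556300/(1 + 21.614·e^(−0.21t)) = 393000: 1 + 21.614·e^(−0.21t) = 1.4155, so e^(−0.21t) = 0.0192248.
−0.21·t = ln(0.0192248) = -3.9516, so t = 3.9516/0.21 = 18.817.

18.8 hours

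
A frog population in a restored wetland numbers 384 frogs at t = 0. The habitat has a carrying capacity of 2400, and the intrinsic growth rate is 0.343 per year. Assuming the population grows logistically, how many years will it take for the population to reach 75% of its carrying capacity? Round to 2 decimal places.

8.04 years

A = (K − N₀)/N₀ = (2400 − 384)/384 = 5.25.
Solve 2400/(1 + 5.25·e^(−0.343t)) = 1800: 1 + 5.25·e^(−0.343t) = 1.3333, so e^(−0.343t) = 0.0634921.
−0.343·t = ln(0.0634921) = -2.7568, so t = 2.7568/0.343 = 8.0374.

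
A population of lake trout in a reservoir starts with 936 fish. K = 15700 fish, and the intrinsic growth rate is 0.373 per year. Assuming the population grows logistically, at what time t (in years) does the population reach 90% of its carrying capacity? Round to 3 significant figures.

13.3 years

A = (K − N₀)/N₀ = (15700 − 936)/936 = 15.774.
Solve 15700/(1 + 15.774·e^(−0.373t)) = 14130: 1 + 15.774·e^(−0.373t) = 1.1111, so e^(−0.373t) = 0.00704416.
−0.373·t = ln(0.00704416) = -4.9556, so t = 4.9556/0.373 = 13.286.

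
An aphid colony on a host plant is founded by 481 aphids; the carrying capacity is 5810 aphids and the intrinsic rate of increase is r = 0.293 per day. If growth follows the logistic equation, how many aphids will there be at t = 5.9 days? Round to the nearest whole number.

A = (K − N₀)/N₀ = (5810 − 481)/481 = 11.079.
N(t) = K/(1 + A·e^(−rt)) = 5810/(1 + 11.079×e^(−0.293×5.9)).
e^(−1.729) = 0.17752; denominator = 1 + 11.079×0.17752 = 2.9667.
N = 5810/2.9667 = 1958.41.

1958 aphids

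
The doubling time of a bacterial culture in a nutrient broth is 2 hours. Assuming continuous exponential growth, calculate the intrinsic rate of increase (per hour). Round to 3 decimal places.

0.347 per hour

r = ln(2)/t_d = 0.6931/2 = 0.34657.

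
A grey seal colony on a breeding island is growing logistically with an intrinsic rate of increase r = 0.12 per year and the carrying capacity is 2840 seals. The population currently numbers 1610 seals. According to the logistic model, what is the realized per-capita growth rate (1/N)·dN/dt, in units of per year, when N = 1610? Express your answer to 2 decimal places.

(1/N)·dN/dt = r(1 − N/K) = 0.12 × (1 − 1610/2840).
= 0.12 × 0.4331 = 0.051972.

0.05 per year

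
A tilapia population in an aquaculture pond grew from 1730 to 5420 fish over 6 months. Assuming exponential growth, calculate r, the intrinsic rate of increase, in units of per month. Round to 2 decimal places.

0.19 per month

From N(t) = N₀·e^(rt): e^(r·6) = 5420/1730 = 3.1329.
r·6 = ln(3.1329) = 1.142, so r = 1.142/6 = 0.19033.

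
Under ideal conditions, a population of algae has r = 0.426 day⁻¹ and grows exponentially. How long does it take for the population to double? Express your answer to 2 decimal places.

Doubling time t_d = ln(2)/r = 0.6931/0.426 = 1.6271.

1.63 days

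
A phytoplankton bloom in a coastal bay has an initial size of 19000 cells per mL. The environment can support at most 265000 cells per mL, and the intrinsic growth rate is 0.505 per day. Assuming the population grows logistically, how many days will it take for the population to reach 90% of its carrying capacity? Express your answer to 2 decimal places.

9.42 days

A = (K − N₀)/N₀ = (265000 − 19000)/19000 = 12.947.
Solve 265000/(1 + 12.947·e^(−0.505t)) = 238500: 1 + 12.947·e^(−0.505t) = 1.1111, so e^(−0.505t) = 0.00858175.
−0.505·t = ln(0.00858175) = -4.7581, so t = 4.7581/0.505 = 9.422.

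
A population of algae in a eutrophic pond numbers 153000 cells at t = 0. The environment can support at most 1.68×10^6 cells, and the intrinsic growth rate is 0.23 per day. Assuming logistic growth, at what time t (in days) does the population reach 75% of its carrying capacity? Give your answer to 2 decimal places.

14.78 days

A = (K − N₀)/N₀ = (1.68×10^6 − 153000)/153000 = 9.9804.
Solve 1.68×10^6/(1 + 9.9804·e^(−0.23t)) = 1.26×10^6: 1 + 9.9804·e^(−0.23t) = 1.3333, so e^(−0.23t) = 0.0333988.
−0.23·t = ln(0.0333988) = -3.3992, so t = 3.3992/0.23 = 14.779.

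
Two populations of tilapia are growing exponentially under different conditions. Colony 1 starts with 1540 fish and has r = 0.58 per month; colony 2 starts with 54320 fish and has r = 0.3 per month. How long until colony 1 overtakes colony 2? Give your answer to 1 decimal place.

12.7 months

Set 1540·e^(0.58t) = 54320·e^(0.3t).
e^((0.58 − 0.3)t) = 54320/1540 → e^(0.28·t) = 35.273.
0.28·t = ln(35.273) = 3.5631, so t = 3.5631/0.28 = 12.725.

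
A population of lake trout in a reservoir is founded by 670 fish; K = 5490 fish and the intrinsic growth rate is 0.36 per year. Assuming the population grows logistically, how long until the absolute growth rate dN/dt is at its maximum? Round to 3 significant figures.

5.48 years

Logistic growth is fastest at N = K/2 = 2745.
A = (K − N₀)/N₀ = 7.194. Set K/(1 + A·e^(−rt)) = K/2 → A·e^(−rt) = 1.
e^(−0.36t) = 1/7.194 = 0.139004, so t = ln(7.194)/0.36 = 1.9733/0.36 = 5.4813.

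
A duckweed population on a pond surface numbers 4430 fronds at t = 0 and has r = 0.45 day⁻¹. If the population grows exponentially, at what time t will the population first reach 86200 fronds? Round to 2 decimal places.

Set N₀·e^(rt) = 86200: e^(0.45·t) = 86200/4430 = 19.458.
0.45·t = ln(19.458) = 2.9683, so t = 2.9683/0.45 = 6.5962.

6.60 days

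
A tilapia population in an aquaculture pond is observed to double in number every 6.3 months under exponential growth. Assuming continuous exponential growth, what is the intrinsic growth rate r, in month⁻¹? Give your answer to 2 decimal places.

r = ln(2)/t_d = 0.6931/6.3 = 0.11002.

0.11 per month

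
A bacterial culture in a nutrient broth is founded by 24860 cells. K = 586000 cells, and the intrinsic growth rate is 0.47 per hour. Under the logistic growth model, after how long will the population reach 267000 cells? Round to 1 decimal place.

6.3 hours

A = (K − N₀)/N₀ = (586000 − 24860)/24860 = 22.572.
Solve 586000/(1 + 22.572·e^(−0.47t)) = 267000: 1 + 22.572·e^(−0.47t) = 2.1948, so e^(−0.47t) = 0.0529309.
−0.47·t = ln(0.0529309) = -2.9388, so t = 2.9388/0.47 = 6.2527.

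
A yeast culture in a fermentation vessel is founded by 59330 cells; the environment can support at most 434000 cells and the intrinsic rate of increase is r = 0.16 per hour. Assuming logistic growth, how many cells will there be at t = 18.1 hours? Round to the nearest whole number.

321752 cells

A = (K − N₀)/N₀ = (434000 − 59330)/59330 = 6.315.
N(t) = K/(1 + A·e^(−rt)) = 434000/(1 + 6.315×e^(−0.16×18.1)).
e^(−2.896) = 0.055244; denominator = 1 + 6.315×0.055244 = 1.3489.
N = 434000/1.3489 = 321752.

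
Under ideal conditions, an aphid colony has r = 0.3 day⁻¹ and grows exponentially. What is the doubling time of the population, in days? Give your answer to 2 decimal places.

Doubling time t_d = ln(2)/r = 0.6931/0.3 = 2.3105.

2.31 days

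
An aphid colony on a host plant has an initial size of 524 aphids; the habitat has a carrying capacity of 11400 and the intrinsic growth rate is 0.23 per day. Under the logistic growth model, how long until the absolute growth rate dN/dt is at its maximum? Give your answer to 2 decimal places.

13.19 days

Logistic growth is fastest at N = K/2 = 5700.
A = (K − N₀)/N₀ = 20.756. Set K/(1 + A·e^(−rt)) = K/2 → A·e^(−rt) = 1.
e^(−0.23t) = 1/20.756 = 0.0481795, so t = ln(20.756)/0.23 = 3.0328/0.23 = 13.186.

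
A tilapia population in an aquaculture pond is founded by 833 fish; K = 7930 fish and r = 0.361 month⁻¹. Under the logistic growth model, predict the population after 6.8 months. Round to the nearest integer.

A = (K − N₀)/N₀ = (7930 − 833)/833 = 8.5198.
N(t) = K/(1 + A·e^(−rt)) = 7930/(1 + 8.5198×e^(−0.361×6.8)).
e^(−2.455) = 0.08588; denominator = 1 + 8.5198×0.08588 = 1.7317.
N = 7930/1.7317 = 4579.36.

4579 fish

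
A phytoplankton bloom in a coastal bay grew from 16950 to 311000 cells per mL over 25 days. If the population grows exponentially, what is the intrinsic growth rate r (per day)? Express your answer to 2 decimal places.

From N(t) = N₀·e^(rt): e^(r·25) = 311000/16950 = 18.348.
r·25 = ln(18.348) = 2.9095, so r = 2.9095/25 = 0.11638.

0.12 per day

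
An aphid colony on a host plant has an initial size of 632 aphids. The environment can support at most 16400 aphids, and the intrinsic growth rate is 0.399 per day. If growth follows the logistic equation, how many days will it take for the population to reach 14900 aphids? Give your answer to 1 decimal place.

13.8 days

A = (K − N₀)/N₀ = (16400 − 632)/632 = 24.949.
Solve 16400/(1 + 24.949·e^(−0.399t)) = 14900: 1 + 24.949·e^(−0.399t) = 1.1007, so e^(−0.399t) = 0.00403502.
−0.399·t = ln(0.00403502) = -5.5127, so t = 5.5127/0.399 = 13.816.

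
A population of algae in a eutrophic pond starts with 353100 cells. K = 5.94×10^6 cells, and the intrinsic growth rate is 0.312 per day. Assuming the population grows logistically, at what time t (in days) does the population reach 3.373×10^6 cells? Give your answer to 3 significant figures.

9.73 days

A = (K − N₀)/N₀ = (5.94×10^6 − 353100)/353100 = 15.822.
Solve 5.94×10^6/(1 + 15.822·e^(−0.312t)) = 3.373×10^6: 1 + 15.822·e^(−0.312t) = 1.761, so e^(−0.312t) = 0.048099.
−0.312·t = ln(0.048099) = -3.0345, so t = 3.0345/0.312 = 9.7259.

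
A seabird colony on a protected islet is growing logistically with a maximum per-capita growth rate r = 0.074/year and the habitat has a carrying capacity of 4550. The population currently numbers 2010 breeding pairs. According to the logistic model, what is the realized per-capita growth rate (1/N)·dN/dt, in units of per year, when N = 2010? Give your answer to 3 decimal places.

0.041 per year

(1/N)·dN/dt = r(1 − N/K) = 0.074 × (1 − 2010/4550).
= 0.074 × 0.55824 = 0.04131.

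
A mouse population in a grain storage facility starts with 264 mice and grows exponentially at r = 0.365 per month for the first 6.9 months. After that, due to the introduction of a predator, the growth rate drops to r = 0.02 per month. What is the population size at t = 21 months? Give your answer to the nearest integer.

4344 mice

Phase 1: N(6.9) = 264·e^(0.365×6.9) = 264·e^2.518 = 3276.23.
Phase 2 runs for 21 − 6.9 = 14.1 months at r = 0.02.
N(21) = 3276.23·e^(0.02×14.1) = 3276.23·e^0.282 = 4343.56.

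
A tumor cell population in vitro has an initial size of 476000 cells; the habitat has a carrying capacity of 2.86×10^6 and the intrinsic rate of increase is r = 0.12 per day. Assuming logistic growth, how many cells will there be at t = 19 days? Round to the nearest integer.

1891183 cells

A = (K − N₀)/N₀ = (2.86×10^6 − 476000)/476000 = 5.0084.
N(t) = K/(1 + A·e^(−rt)) = 2.86×10^6/(1 + 5.0084×e^(−0.12×19)).
e^(−2.28) = 0.10228; denominator = 1 + 5.0084×0.10228 = 1.5123.
N = 2.86×10^6/1.5123 = 1.891183×10^6.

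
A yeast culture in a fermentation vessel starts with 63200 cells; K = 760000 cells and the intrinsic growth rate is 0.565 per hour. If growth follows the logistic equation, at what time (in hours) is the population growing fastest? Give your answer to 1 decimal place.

4.2 hours

Logistic growth is fastest at N = K/2 = 380000.
A = (K − N₀)/N₀ = 11.025. Set K/(1 + A·e^(−rt)) = K/2 → A·e^(−rt) = 1.
e^(−0.565t) = 1/11.025 = 0.0907003, so t = ln(11.025)/0.565 = 2.4002/0.565 = 4.2481.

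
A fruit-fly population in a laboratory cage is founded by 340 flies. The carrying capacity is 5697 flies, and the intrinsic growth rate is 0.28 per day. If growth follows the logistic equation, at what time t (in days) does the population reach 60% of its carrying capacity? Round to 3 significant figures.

11.3 days

A = (K − N₀)/N₀ = (5697 − 340)/340 = 15.756.
Solve 5697/(1 + 15.756·e^(−0.28t)) = 3418.2: 1 + 15.756·e^(−0.28t) = 1.6667, so e^(−0.28t) = 0.0423122.
−0.28·t = ln(0.0423122) = -3.1627, so t = 3.1627/0.28 = 11.295.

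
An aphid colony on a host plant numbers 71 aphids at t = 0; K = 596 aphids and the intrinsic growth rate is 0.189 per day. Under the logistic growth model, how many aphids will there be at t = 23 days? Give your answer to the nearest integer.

544 aphids

A = (K − N₀)/N₀ = (596 − 71)/71 = 7.3944.
N(t) = K/(1 + A·e^(−rt)) = 596/(1 + 7.3944×e^(−0.189×23)).
e^(−4.347) = 0.012946; denominator = 1 + 7.3944×0.012946 = 1.0957.
N = 596/1.0957 = 543.932.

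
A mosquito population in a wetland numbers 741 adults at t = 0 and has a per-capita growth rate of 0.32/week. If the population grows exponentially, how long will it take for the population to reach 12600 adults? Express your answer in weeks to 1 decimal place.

8.9 weeks

Set N₀·e^(rt) = 12600: e^(0.32·t) = 12600/741 = 17.004.
0.32·t = ln(17.004) = 2.8335, so t = 2.8335/0.32 = 8.8545.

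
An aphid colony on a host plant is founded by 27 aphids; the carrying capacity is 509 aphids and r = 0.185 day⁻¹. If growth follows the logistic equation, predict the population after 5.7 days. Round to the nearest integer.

A = (K − N₀)/N₀ = (509 − 27)/27 = 17.852.
N(t) = K/(1 + A·e^(−rt)) = 509/(1 + 17.852×e^(−0.185×5.7)).
e^(−1.054) = 0.34837; denominator = 1 + 17.852×0.34837 = 7.219.
N = 509/7.219 = 70.5085.

71 aphids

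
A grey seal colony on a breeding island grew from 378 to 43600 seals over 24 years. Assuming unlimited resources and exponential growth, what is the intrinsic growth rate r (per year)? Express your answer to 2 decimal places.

0.20 per year

From N(t) = N₀·e^(rt): e^(r·24) = 43600/378 = 115.34.
r·24 = ln(115.34) = 4.7479, so r = 4.7479/24 = 0.19783.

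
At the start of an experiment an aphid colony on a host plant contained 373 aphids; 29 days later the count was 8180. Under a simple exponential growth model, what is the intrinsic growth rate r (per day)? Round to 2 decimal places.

From N(t) = N₀·e^(rt): e^(r·29) = 8180/373 = 21.93.
r·29 = ln(21.93) = 3.0879, so r = 3.0879/29 = 0.10648.

0.11 per day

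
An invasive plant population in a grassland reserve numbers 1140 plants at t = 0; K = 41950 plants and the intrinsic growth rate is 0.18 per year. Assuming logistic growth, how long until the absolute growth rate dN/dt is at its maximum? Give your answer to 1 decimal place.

19.9 years

Logistic growth is fastest at N = K/2 = 20975.
A = (K − N₀)/N₀ = 35.798. Set K/(1 + A·e^(−rt)) = K/2 → A·e^(−rt) = 1.
e^(−0.18t) = 1/35.798 = 0.0279343, so t = ln(35.798)/0.18 = 3.5779/0.18 = 19.877.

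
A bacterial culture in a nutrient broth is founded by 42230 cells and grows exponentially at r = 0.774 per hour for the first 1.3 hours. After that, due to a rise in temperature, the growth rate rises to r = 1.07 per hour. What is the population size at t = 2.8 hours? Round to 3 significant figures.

Phase 1: N(1.3) = 42230·e^(0.774×1.3) = 42230·e^1.006 = 115507.
Phase 2 runs for 2.8 − 1.3 = 1.5 hours at r = 1.07.
N(2.8) = 115507·e^(1.07×1.5) = 115507·e^1.605 = 574977.

575000 cells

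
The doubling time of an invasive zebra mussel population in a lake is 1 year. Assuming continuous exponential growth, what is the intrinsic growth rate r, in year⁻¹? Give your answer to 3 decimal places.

r = ln(2)/t_d = 0.6931/1 = 0.69315.

0.693 per year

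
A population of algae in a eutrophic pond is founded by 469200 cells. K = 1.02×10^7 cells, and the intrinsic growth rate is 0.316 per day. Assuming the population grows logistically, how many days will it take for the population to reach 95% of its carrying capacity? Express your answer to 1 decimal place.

A = (K − N₀)/N₀ = (1.02×10^7 − 469200)/469200 = 20.739.
Solve 1.02×10^7/(1 + 20.739·e^(−0.316t)) = 9.69×10^6: 1 + 20.739·e^(−0.316t) = 1.0526, so e^(−0.316t) = 0.00253779.
−0.316·t = ln(0.00253779) = -5.9765, so t = 5.9765/0.316 = 18.913.

18.9 days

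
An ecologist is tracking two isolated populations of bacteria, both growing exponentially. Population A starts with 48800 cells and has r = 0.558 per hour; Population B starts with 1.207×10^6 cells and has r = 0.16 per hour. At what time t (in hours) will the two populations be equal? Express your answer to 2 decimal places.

Set 48800·e^(0.558t) = 1.207×10^6·e^(0.16t).
e^((0.558 − 0.16)t) = 1.207×10^6/48800 → e^(0.398·t) = 24.734.
0.398·t = ln(24.734) = 3.2082, so t = 3.2082/0.398 = 8.0607.

8.06 hours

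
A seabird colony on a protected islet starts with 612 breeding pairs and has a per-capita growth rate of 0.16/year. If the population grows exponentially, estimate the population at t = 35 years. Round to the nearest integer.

N(t) = N₀·e^(rt) = 612 × e^(0.16×35) = 612 × e^5.6.
e^5.6 ≈ 270.43, so N ≈ 612 × 270.43 = 165501.

165501 breeding pairs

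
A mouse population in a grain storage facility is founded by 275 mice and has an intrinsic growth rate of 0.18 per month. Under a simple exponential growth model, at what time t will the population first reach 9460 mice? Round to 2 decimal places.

Set N₀·e^(rt) = 9460: e^(0.18·t) = 9460/275 = 34.4.
0.18·t = ln(34.4) = 3.5381, so t = 3.5381/0.18 = 19.656.

19.66 months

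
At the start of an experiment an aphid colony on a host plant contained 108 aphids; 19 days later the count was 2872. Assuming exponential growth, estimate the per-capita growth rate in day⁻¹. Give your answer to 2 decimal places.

0.17 per day

From N(t) = N₀·e^(rt): e^(r·19) = 2872/108 = 26.593.
r·19 = ln(26.593) = 3.2806, so r = 3.2806/19 = 0.17266.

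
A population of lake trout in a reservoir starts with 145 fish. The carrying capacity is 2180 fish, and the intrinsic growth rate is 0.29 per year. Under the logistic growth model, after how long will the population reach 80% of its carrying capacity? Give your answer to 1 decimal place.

A = (K − N₀)/N₀ = (2180 − 145)/145 = 14.034.
Solve 2180/(1 + 14.034·e^(−0.29t)) = 1744: 1 + 14.034·e^(−0.29t) = 1.25, so e^(−0.29t) = 0.0178133.
−0.29·t = ln(0.0178133) = -4.0278, so t = 4.0278/0.29 = 13.889.

13.9 years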